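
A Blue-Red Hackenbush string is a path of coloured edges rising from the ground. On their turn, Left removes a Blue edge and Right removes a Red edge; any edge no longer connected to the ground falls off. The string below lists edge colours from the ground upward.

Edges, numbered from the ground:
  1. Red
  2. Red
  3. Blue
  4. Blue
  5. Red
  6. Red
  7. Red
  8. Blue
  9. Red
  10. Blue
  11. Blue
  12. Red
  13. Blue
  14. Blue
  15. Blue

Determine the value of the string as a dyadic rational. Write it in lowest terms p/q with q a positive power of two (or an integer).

-11921/8192

Prefix values for Red Red Blue Blue Red Red Red Blue Red Blue Blue Red Blue Blue Blue via {L|R} + simplicity:
R: Left { (no moves) }, Right { 0 } -> simplest -1
RR: Left { (no moves) }, Right { -1 0 } -> simplest -2
RRB: Left { -2 }, Right { -1 0 } -> simplest -3/2
RRBB: Left { -2 -3/2 }, Right { -1 0 } -> simplest -5/4
RRBBR: Left { -2 -3/2 }, Right { -5/4 -1 0 } -> simplest -11/8
RRBBRR: Left { -2 -3/2 }, Right { -11/8 -5/4 -1 0 } -> simplest -23/16
RRBBRRR: Left { -2 -3/2 }, Right { -23/16 -11/8 -5/4 -1 0 } -> simplest -47/32
RRBBRRRB: Left { -2 -3/2 -47/32 }, Right { -23/16 -11/8 -5/4 -1 0 } -> simplest -93/64
RRBBRRRBR: Left { -2 -3/2 -47/32 }, Right { -93/64 -23/16 -11/8 -5/4 -1 0 } -> simplest -187/128
RRBBRRRBRB: Left { -2 -3/2 -47/32 -187/128 }, Right { -93/64 -23/16 -11/8 -5/4 -1 0 } -> simplest -373/256
RRBBRRRBRBB: Left { -2 -3/2 -47/32 -187/128 -373/256 }, Right { -93/64 -23/16 -11/8 -5/4 -1 0 } -> simplest -745/512
RRBBRRRBRBBR: Left { -2 -3/2 -47/32 -187/128 -373/256 }, Right { -745/512 -93/64 -23/16 -11/8 -5/4 -1 0 } -> simplest -1491/1024
RRBBRRRBRBBRB: Left { -2 -3/2 -47/32 -187/128 -373/256 -1491/1024 }, Right { -745/512 -93/64 -23/16 -11/8 -5/4 -1 0 } -> simplest -2981/2048
RRBBRRRBRBBRBB: Left { -2 -3/2 -47/32 -187/128 -373/256 -1491/1024 -2981/2048 }, Right { -745/512 -93/64 -23/16 -11/8 -5/4 -1 0 } -> simplest -5961/4096
RRBBRRRBRBBRBBB: Left { -2 -3/2 -47/32 -187/128 -373/256 -1491/1024 -2981/2048 -5961/4096 }, Right { -745/512 -93/64 -23/16 -11/8 -5/4 -1 0 } -> simplest -11921/8192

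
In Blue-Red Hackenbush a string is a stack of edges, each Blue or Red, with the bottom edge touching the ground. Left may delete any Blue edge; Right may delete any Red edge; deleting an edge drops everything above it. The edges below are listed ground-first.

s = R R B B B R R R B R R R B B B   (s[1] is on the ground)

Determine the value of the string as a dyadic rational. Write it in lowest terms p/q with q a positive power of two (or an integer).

G_1 [R]  L=[none]  R=[0]  ⇒ -1
G_2 [RR]  L=[none]  R=[-1 0]  ⇒ -2
G_3 [RRB]  L=[-2]  R=[-1 0]  ⇒ -3/2
G_4 [RRBB]  L=[-2 -3/2]  R=[-1 0]  ⇒ -5/4
G_5 [RRBBB]  L=[-2 -3/2 -5/4]  R=[-1 0]  ⇒ -9/8
G_6 [RRBBBR]  L=[-2 -3/2 -5/4]  R=[-9/8 -1 0]  ⇒ -19/16
G_7 [RRBBBRR]  L=[-2 -3/2 -5/4]  R=[-19/16 -9/8 -1 0]  ⇒ -39/32
G_8 [RRBBBRRR]  L=[-2 -3/2 -5/4]  R=[-39/32 -19/16 -9/8 -1 0]  ⇒ -79/64
G_9 [RRBBBRRRB]  L=[-2 -3/2 -5/4 -79/64]  R=[-39/32 -19/16 -9/8 -1 0]  ⇒ -157/128
G_10 [RRBBBRRRBR]  L=[-2 -3/2 -5/4 -79/64]  R=[-157/128 -39/32 -19/16 -9/8 -1 0]  ⇒ -315/256
G_11 [RRBBBRRRBRR]  L=[-2 -3/2 -5/4 -79/64]  R=[-315/256 -157/128 -39/32 -19/16 -9/8 -1 0]  ⇒ -631/512
G_12 [RRBBBRRRBRRR]  L=[-2 -3/2 -5/4 -79/64]  R=[-631/512 -315/256 -157/128 -39/32 -19/16 -9/8 -1 0]  ⇒ -1263/1024
G_13 [RRBBBRRRBRRRB]  L=[-2 -3/2 -5/4 -79/64 -1263/1024]  R=[-631/512 -315/256 -157/128 -39/32 -19/16 -9/8 -1 0]  ⇒ -2525/2048
G_14 [RRBBBRRRBRRRBB]  L=[-2 -3/2 -5/4 -79/64 -1263/1024 -2525/2048]  R=[-631/512 -315/256 -157/128 -39/32 -19/16 -9/8 -1 0]  ⇒ -5049/4096
G_15 [RRBBBRRRBRRRBBB]  L=[-2 -3/2 -5/4 -79/64 -1263/1024 -2525/2048 -5049/4096]  R=[-631/512 -315/256 -157/128 -39/32 -19/16 -9/8 -1 0]  ⇒ -10097/8192

-10097/8192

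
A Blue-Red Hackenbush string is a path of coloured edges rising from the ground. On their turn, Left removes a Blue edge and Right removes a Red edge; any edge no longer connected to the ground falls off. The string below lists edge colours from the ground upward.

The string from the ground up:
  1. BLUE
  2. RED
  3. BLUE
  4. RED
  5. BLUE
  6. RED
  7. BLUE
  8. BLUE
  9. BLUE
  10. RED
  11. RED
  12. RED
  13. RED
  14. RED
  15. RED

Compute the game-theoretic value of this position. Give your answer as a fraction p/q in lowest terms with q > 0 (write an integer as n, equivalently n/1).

11137/16384

val_1 [B]  L=[0]  R=[∅]  → 1
val_2 [BR]  L=[0]  R=[1]  → 1/2
val_3 [BRB]  L=[0, 1/2]  R=[1]  → 3/4
val_4 [BRBR]  L=[0, 1/2]  R=[3/4, 1]  → 5/8
val_5 [BRBRB]  L=[0, 1/2, 5/8]  R=[3/4, 1]  → 11/16
val_6 [BRBRBR]  L=[0, 1/2, 5/8]  R=[11/16, 3/4, 1]  → 21/32
val_7 [BRBRBRB]  L=[0, 1/2, 5/8, 21/32]  R=[11/16, 3/4, 1]  → 43/64
val_8 [BRBRBRBB]  L=[0, 1/2, 5/8, 21/32, 43/64]  R=[11/16, 3/4, 1]  → 87/128
val_9 [BRBRBRBBB]  L=[0, 1/2, 5/8, 21/32, 43/64, 87/128]  R=[11/16, 3/4, 1]  → 175/256
val_10 [BRBRBRBBBR]  L=[0, 1/2, 5/8, 21/32, 43/64, 87/128]  R=[175/256, 11/16, 3/4, 1]  → 349/512
val_11 [BRBRBRBBBRR]  L=[0, 1/2, 5/8, 21/32, 43/64, 87/128]  R=[349/512, 175/256, 11/16, 3/4, 1]  → 697/1024
val_12 [BRBRBRBBBRRR]  L=[0, 1/2, 5/8, 21/32, 43/64, 87/128]  R=[697/1024, 349/512, 175/256, 11/16, 3/4, 1]  → 1393/2048
val_13 [BRBRBRBBBRRRR]  L=[0, 1/2, 5/8, 21/32, 43/64, 87/128]  R=[1393/2048, 697/1024, 349/512, 175/256, 11/16, 3/4, 1]  → 2785/4096
val_14 [BRBRBRBBBRRRRR]  L=[0, 1/2, 5/8, 21/32, 43/64, 87/128]  R=[2785/4096, 1393/2048, 697/1024, 349/512, 175/256, 11/16, 3/4, 1]  → 5569/8192
val_15 [BRBRBRBBBRRRRRR]  L=[0, 1/2, 5/8, 21/32, 43/64, 87/128]  R=[5569/8192, 2785/4096, 1393/2048, 697/1024, 349/512, 175/256, 11/16, 3/4, 1]  → 11137/16384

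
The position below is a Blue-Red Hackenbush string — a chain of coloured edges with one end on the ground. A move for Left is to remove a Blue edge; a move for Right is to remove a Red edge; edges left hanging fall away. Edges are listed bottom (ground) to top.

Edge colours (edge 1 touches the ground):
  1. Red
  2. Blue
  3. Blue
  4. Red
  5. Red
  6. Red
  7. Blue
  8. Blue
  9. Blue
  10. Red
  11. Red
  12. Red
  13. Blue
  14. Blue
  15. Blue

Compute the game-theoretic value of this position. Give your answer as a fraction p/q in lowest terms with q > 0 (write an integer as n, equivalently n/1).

-7281/16384

step 1: add Red to get R; options L={ ∅ } R={ 0 } => -1
step 2: add Blue to get RB; options L={ -1 } R={ 0 } => -1/2
step 3: add Blue to get RBB; options L={ -1; -1/2 } R={ 0 } => -1/4
step 4: add Red to get RBBR; options L={ -1; -1/2 } R={ -1/4; 0 } => -3/8
step 5: add Red to get RBBRR; options L={ -1; -1/2 } R={ -3/8; -1/4; 0 } => -7/16
step 6: add Red to get RBBRRR; options L={ -1; -1/2 } R={ -7/16; -3/8; -1/4; 0 } => -15/32
step 7: add Blue to get RBBRRRB; options L={ -1; -1/2; -15/32 } R={ -7/16; -3/8; -1/4; 0 } => -29/64
step 8: add Blue to get RBBRRRBB; options L={ -1; -1/2; -15/32; -29/64 } R={ -7/16; -3/8; -1/4; 0 } => -57/128
step 9: add Blue to get RBBRRRBBB; options L={ -1; -1/2; -15/32; -29/64; -57/128 } R={ -7/16; -3/8; -1/4; 0 } => -113/256
step 10: add Red to get RBBRRRBBBR; options L={ -1; -1/2; -15/32; -29/64; -57/128 } R={ -113/256; -7/16; -3/8; -1/4; 0 } => -227/512
step 11: add Red to get RBBRRRBBBRR; options L={ -1; -1/2; -15/32; -29/64; -57/128 } R={ -227/512; -113/256; -7/16; -3/8; -1/4; 0 } => -455/1024
step 12: add Red to get RBBRRRBBBRRR; options L={ -1; -1/2; -15/32; -29/64; -57/128 } R={ -455/1024; -227/512; -113/256; -7/16; -3/8; -1/4; 0 } => -911/2048
step 13: add Blue to get RBBRRRBBBRRRB; options L={ -1; -1/2; -15/32; -29/64; -57/128; -911/2048 } R={ -455/1024; -227/512; -113/256; -7/16; -3/8; -1/4; 0 } => -1821/4096
step 14: add Blue to get RBBRRRBBBRRRBB; options L={ -1; -1/2; -15/32; -29/64; -57/128; -911/2048; -1821/4096 } R={ -455/1024; -227/512; -113/256; -7/16; -3/8; -1/4; 0 } => -3641/8192
step 15: add Blue to get RBBRRRBBBRRRBBB; options L={ -1; -1/2; -15/32; -29/64; -57/128; -911/2048; -1821/4096; -3641/8192 } R={ -455/1024; -227/512; -113/256; -7/16; -3/8; -1/4; 0 } => -7281/16384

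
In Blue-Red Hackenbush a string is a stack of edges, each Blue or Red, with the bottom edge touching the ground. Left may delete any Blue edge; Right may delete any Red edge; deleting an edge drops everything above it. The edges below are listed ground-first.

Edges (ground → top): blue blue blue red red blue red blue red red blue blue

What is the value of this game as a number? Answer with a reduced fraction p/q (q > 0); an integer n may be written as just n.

Prefix values for blue blue blue red red blue red blue red red blue blue via {L|R} + simplicity:
1 of 12 · b · max L 0 · min R +∞ — 1
2 of 12 · bb · max L 1 · min R +∞ — 2
3 of 12 · bbb · max L 2 · min R +∞ — 3
4 of 12 · bbbr · max L 2 · min R 3 — 5/2
5 of 12 · bbbrr · max L 2 · min R 5/2 — 9/4
6 of 12 · bbbrrb · max L 9/4 · min R 5/2 — 19/8
7 of 12 · bbbrrbr · max L 9/4 · min R 19/8 — 37/16
8 of 12 · bbbrrbrb · max L 37/16 · min R 19/8 — 75/32
9 of 12 · bbbrrbrbr · max L 37/16 · min R 75/32 — 149/64
10 of 12 · bbbrrbrbrr · max L 37/16 · min R 149/64 — 297/128
11 of 12 · bbbrrbrbrrb · max L 297/128 · min R 149/64 — 595/256
12 of 12 · bbbrrbrbrrbb · max L 595/256 · min R 149/64 — 1191/512

1191/512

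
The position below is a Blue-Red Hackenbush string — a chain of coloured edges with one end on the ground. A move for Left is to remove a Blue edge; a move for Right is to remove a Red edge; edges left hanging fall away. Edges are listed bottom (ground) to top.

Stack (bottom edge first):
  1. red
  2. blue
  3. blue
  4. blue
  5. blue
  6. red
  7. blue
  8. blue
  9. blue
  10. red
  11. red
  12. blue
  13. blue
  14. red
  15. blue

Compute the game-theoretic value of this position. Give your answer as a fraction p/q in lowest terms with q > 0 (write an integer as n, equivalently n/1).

-1125/16384

r: Left {  }, Right { 0 } so simplest -1
rb: Left { -1 }, Right { 0 } so simplest -1/2
rbb: Left { -1, -1/2 }, Right { 0 } so simplest -1/4
rbbb: Left { -1, -1/2, -1/4 }, Right { 0 } so simplest -1/8
rbbbb: Left { -1, -1/2, -1/4, -1/8 }, Right { 0 } so simplest -1/16
rbbbbr: Left { -1, -1/2, -1/4, -1/8 }, Right { -1/16, 0 } so simplest -3/32
rbbbbrb: Left { -1, -1/2, -1/4, -1/8, -3/32 }, Right { -1/16, 0 } so simplest -5/64
rbbbbrbb: Left { -1, -1/2, -1/4, -1/8, -3/32, -5/64 }, Right { -1/16, 0 } so simplest -9/128
rbbbbrbbb: Left { -1, -1/2, -1/4, -1/8, -3/32, -5/64, -9/128 }, Right { -1/16, 0 } so simplest -17/256
rbbbbrbbbr: Left { -1, -1/2, -1/4, -1/8, -3/32, -5/64, -9/128 }, Right { -17/256, -1/16, 0 } so simplest -35/512
rbbbbrbbbrr: Left { -1, -1/2, -1/4, -1/8, -3/32, -5/64, -9/128 }, Right { -35/512, -17/256, -1/16, 0 } so simplest -71/1024
rbbbbrbbbrrb: Left { -1, -1/2, -1/4, -1/8, -3/32, -5/64, -9/128, -71/1024 }, Right { -35/512, -17/256, -1/16, 0 } so simplest -141/2048
rbbbbrbbbrrbb: Left { -1, -1/2, -1/4, -1/8, -3/32, -5/64, -9/128, -71/1024, -141/2048 }, Right { -35/512, -17/256, -1/16, 0 } so simplest -281/4096
rbbbbrbbbrrbbr: Left { -1, -1/2, -1/4, -1/8, -3/32, -5/64, -9/128, -71/1024, -141/2048 }, Right { -281/4096, -35/512, -17/256, -1/16, 0 } so simplest -563/8192
rbbbbrbbbrrbbrb: Left { -1, -1/2, -1/4, -1/8, -3/32, -5/64, -9/128, -71/1024, -141/2048, -563/8192 }, Right { -281/4096, -35/512, -17/256, -1/16, 0 } so simplest -1125/16384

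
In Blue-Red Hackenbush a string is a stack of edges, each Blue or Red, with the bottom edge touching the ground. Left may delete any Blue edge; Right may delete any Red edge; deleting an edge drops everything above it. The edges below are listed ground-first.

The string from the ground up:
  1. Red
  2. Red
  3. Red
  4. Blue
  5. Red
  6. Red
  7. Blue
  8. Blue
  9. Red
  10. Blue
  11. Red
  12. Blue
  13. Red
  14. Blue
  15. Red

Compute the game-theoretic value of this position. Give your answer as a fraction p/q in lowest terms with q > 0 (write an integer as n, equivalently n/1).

-11435/4096

Recurse on prefixes of the 15-edge string Red Red Red Blue Red Red Blue Blue Red Blue Red Blue Red Blue Red:
edge 1 of 15 (Red): { none | 0 } — -1
edge 2 of 15 (Red): { none | -1; 0 } — -2
edge 3 of 15 (Red): { none | -2; -1; 0 } — -3
edge 4 of 15 (Blue): { -3 | -2; -1; 0 } — -5/2
edge 5 of 15 (Red): { -3 | -5/2; -2; -1; 0 } — -11/4
edge 6 of 15 (Red): { -3 | -11/4; -5/2; -2; -1; 0 } — -23/8
edge 7 of 15 (Blue): { -3; -23/8 | -11/4; -5/2; -2; -1; 0 } — -45/16
edge 8 of 15 (Blue): { -3; -23/8; -45/16 | -11/4; -5/2; -2; -1; 0 } — -89/32
edge 9 of 15 (Red): { -3; -23/8; -45/16 | -89/32; -11/4; -5/2; -2; -1; 0 } — -179/64
edge 10 of 15 (Blue): { -3; -23/8; -45/16; -179/64 | -89/32; -11/4; -5/2; -2; -1; 0 } — -357/128
edge 11 of 15 (Red): { -3; -23/8; -45/16; -179/64 | -357/128; -89/32; -11/4; -5/2; -2; -1; 0 } — -715/256
edge 12 of 15 (Blue): { -3; -23/8; -45/16; -179/64; -715/256 | -357/128; -89/32; -11/4; -5/2; -2; -1; 0 } — -1429/512
edge 13 of 15 (Red): { -3; -23/8; -45/16; -179/64; -715/256 | -1429/512; -357/128; -89/32; -11/4; -5/2; -2; -1; 0 } — -2859/1024
edge 14 of 15 (Blue): { -3; -23/8; -45/16; -179/64; -715/256; -2859/1024 | -1429/512; -357/128; -89/32; -11/4; -5/2; -2; -1; 0 } — -5717/2048
edge 15 of 15 (Red): { -3; -23/8; -45/16; -179/64; -715/256; -2859/1024 | -5717/2048; -1429/512; -357/128; -89/32; -11/4; -5/2; -2; -1; 0 } — -11435/4096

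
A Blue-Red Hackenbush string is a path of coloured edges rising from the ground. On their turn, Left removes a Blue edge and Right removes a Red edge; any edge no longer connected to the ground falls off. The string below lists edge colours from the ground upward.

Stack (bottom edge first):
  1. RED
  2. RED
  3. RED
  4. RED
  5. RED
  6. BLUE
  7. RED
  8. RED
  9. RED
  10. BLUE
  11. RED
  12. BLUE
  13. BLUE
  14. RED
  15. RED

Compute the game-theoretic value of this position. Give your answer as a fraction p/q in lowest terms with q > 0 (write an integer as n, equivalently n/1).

R: Left { none }, Right { 0 } ⇒ simplest -1
RR: Left { none }, Right { -1,0 } ⇒ simplest -2
RRR: Left { none }, Right { -2,-1,0 } ⇒ simplest -3
RRRR: Left { none }, Right { -3,-2,-1,0 } ⇒ simplest -4
RRRRR: Left { none }, Right { -4,-3,-2,-1,0 } ⇒ simplest -5
RRRRRB: Left { -5 }, Right { -4,-3,-2,-1,0 } ⇒ simplest -9/2
RRRRRBR: Left { -5 }, Right { -9/2,-4,-3,-2,-1,0 } ⇒ simplest -19/4
RRRRRBRR: Left { -5 }, Right { -19/4,-9/2,-4,-3,-2,-1,0 } ⇒ simplest -39/8
RRRRRBRRR: Left { -5 }, Right { -39/8,-19/4,-9/2,-4,-3,-2,-1,0 } ⇒ simplest -79/16
RRRRRBRRRB: Left { -5,-79/16 }, Right { -39/8,-19/4,-9/2,-4,-3,-2,-1,0 } ⇒ simplest -157/32
RRRRRBRRRBR: Left { -5,-79/16 }, Right { -157/32,-39/8,-19/4,-9/2,-4,-3,-2,-1,0 } ⇒ simplest -315/64
RRRRRBRRRBRB: Left { -5,-79/16,-315/64 }, Right { -157/32,-39/8,-19/4,-9/2,-4,-3,-2,-1,0 } ⇒ simplest -629/128
RRRRRBRRRBRBB: Left { -5,-79/16,-315/64,-629/128 }, Right { -157/32,-39/8,-19/4,-9/2,-4,-3,-2,-1,0 } ⇒ simplest -1257/256
RRRRRBRRRBRBBR: Left { -5,-79/16,-315/64,-629/128 }, Right { -1257/256,-157/32,-39/8,-19/4,-9/2,-4,-3,-2,-1,0 } ⇒ simplest -2515/512
RRRRRBRRRBRBBRR: Left { -5,-79/16,-315/64,-629/128 }, Right { -2515/512,-1257/256,-157/32,-39/8,-19/4,-9/2,-4,-3,-2,-1,0 } ⇒ simplest -5031/1024

-5031/1024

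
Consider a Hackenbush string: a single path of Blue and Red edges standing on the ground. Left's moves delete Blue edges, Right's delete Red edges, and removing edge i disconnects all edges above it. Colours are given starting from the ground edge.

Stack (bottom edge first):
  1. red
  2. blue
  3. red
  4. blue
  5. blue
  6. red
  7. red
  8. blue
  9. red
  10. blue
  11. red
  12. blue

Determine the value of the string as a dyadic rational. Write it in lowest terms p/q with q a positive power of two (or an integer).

Prefix values for red blue red blue blue red red blue red blue red blue via {L|R} + simplicity:
step 1: add red to get r; options L={ (no moves) } R={ 0 } ⇒ -1
step 2: add blue to get rb; options L={ -1 } R={ 0 } ⇒ -1/2
step 3: add red to get rbr; options L={ -1 } R={ -1/2 0 } ⇒ -3/4
step 4: add blue to get rbrb; options L={ -1 -3/4 } R={ -1/2 0 } ⇒ -5/8
step 5: add blue to get rbrbb; options L={ -1 -3/4 -5/8 } R={ -1/2 0 } ⇒ -9/16
step 6: add red to get rbrbbr; options L={ -1 -3/4 -5/8 } R={ -9/16 -1/2 0 } ⇒ -19/32
step 7: add red to get rbrbbrr; options L={ -1 -3/4 -5/8 } R={ -19/32 -9/16 -1/2 0 } ⇒ -39/64
step 8: add blue to get rbrbbrrb; options L={ -1 -3/4 -5/8 -39/64 } R={ -19/32 -9/16 -1/2 0 } ⇒ -77/128
step 9: add red to get rbrbbrrbr; options L={ -1 -3/4 -5/8 -39/64 } R={ -77/128 -19/32 -9/16 -1/2 0 } ⇒ -155/256
step 10: add blue to get rbrbbrrbrb; options L={ -1 -3/4 -5/8 -39/64 -155/256 } R={ -77/128 -19/32 -9/16 -1/2 0 } ⇒ -309/512
step 11: add red to get rbrbbrrbrbr; options L={ -1 -3/4 -5/8 -39/64 -155/256 } R={ -309/512 -77/128 -19/32 -9/16 -1/2 0 } ⇒ -619/1024
step 12: add blue to get rbrbbrrbrbrb; options L={ -1 -3/4 -5/8 -39/64 -155/256 -619/1024 } R={ -309/512 -77/128 -19/32 -9/16 -1/2 0 } ⇒ -1237/2048

-1237/2048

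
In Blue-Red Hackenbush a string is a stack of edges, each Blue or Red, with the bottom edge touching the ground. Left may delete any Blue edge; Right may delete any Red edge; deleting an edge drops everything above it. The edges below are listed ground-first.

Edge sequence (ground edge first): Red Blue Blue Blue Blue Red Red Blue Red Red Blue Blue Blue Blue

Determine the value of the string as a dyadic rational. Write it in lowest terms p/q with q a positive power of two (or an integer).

v_1 [R]  L=[(no moves)]  R=[0]  → -1
v_2 [RB]  L=[-1]  R=[0]  → -1/2
v_3 [RBB]  L=[-1,-1/2]  R=[0]  → -1/4
v_4 [RBBB]  L=[-1,-1/2,-1/4]  R=[0]  → -1/8
v_5 [RBBBB]  L=[-1,-1/2,-1/4,-1/8]  R=[0]  → -1/16
v_6 [RBBBBR]  L=[-1,-1/2,-1/4,-1/8]  R=[-1/16,0]  → -3/32
v_7 [RBBBBRR]  L=[-1,-1/2,-1/4,-1/8]  R=[-3/32,-1/16,0]  → -7/64
v_8 [RBBBBRRB]  L=[-1,-1/2,-1/4,-1/8,-7/64]  R=[-3/32,-1/16,0]  → -13/128
v_9 [RBBBBRRBR]  L=[-1,-1/2,-1/4,-1/8,-7/64]  R=[-13/128,-3/32,-1/16,0]  → -27/256
v_10 [RBBBBRRBRR]  L=[-1,-1/2,-1/4,-1/8,-7/64]  R=[-27/256,-13/128,-3/32,-1/16,0]  → -55/512
v_11 [RBBBBRRBRRB]  L=[-1,-1/2,-1/4,-1/8,-7/64,-55/512]  R=[-27/256,-13/128,-3/32,-1/16,0]  → -109/1024
v_12 [RBBBBRRBRRBB]  L=[-1,-1/2,-1/4,-1/8,-7/64,-55/512,-109/1024]  R=[-27/256,-13/128,-3/32,-1/16,0]  → -217/2048
v_13 [RBBBBRRBRRBBB]  L=[-1,-1/2,-1/4,-1/8,-7/64,-55/512,-109/1024,-217/2048]  R=[-27/256,-13/128,-3/32,-1/16,0]  → -433/4096
v_14 [RBBBBRRBRRBBBB]  L=[-1,-1/2,-1/4,-1/8,-7/64,-55/512,-109/1024,-217/2048,-433/4096]  R=[-27/256,-13/128,-3/32,-1/16,0]  → -865/8192

-865/8192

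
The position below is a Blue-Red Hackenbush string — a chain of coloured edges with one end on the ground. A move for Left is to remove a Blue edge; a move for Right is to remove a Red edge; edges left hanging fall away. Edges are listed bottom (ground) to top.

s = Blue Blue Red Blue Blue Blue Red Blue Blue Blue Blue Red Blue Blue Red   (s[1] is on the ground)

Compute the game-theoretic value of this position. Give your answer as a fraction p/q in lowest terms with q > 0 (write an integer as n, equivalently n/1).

Prefix values for Blue Blue Red Blue Blue Blue Red Blue Blue Blue Blue Red Blue Blue Red via {L|R} + simplicity:
step 1: add Blue to get B; options L={ 0 } R={ none } gives 1
step 2: add Blue to get BB; options L={ 0,1 } R={ none } gives 2
step 3: add Red to get BBR; options L={ 0,1 } R={ 2 } gives 3/2
step 4: add Blue to get BBRB; options L={ 0,1,3/2 } R={ 2 } gives 7/4
step 5: add Blue to get BBRBB; options L={ 0,1,3/2,7/4 } R={ 2 } gives 15/8
step 6: add Blue to get BBRBBB; options L={ 0,1,3/2,7/4,15/8 } R={ 2 } gives 31/16
step 7: add Red to get BBRBBBR; options L={ 0,1,3/2,7/4,15/8 } R={ 31/16,2 } gives 61/32
step 8: add Blue to get BBRBBBRB; options L={ 0,1,3/2,7/4,15/8,61/32 } R={ 31/16,2 } gives 123/64
step 9: add Blue to get BBRBBBRBB; options L={ 0,1,3/2,7/4,15/8,61/32,123/64 } R={ 31/16,2 } gives 247/128
step 10: add Blue to get BBRBBBRBBB; options L={ 0,1,3/2,7/4,15/8,61/32,123/64,247/128 } R={ 31/16,2 } gives 495/256
step 11: add Blue to get BBRBBBRBBBB; options L={ 0,1,3/2,7/4,15/8,61/32,123/64,247/128,495/256 } R={ 31/16,2 } gives 991/512
step 12: add Red to get BBRBBBRBBBBR; options L={ 0,1,3/2,7/4,15/8,61/32,123/64,247/128,495/256 } R={ 991/512,31/16,2 } gives 1981/1024
step 13: add Blue to get BBRBBBRBBBBRB; options L={ 0,1,3/2,7/4,15/8,61/32,123/64,247/128,495/256,1981/1024 } R={ 991/512,31/16,2 } gives 3963/2048
step 14: add Blue to get BBRBBBRBBBBRBB; options L={ 0,1,3/2,7/4,15/8,61/32,123/64,247/128,495/256,1981/1024,3963/2048 } R={ 991/512,31/16,2 } gives 7927/4096
step 15: add Red to get BBRBBBRBBBBRBBR; options L={ 0,1,3/2,7/4,15/8,61/32,123/64,247/128,495/256,1981/1024,3963/2048 } R={ 7927/4096,991/512,31/16,2 } gives 15853/8192

15853/8192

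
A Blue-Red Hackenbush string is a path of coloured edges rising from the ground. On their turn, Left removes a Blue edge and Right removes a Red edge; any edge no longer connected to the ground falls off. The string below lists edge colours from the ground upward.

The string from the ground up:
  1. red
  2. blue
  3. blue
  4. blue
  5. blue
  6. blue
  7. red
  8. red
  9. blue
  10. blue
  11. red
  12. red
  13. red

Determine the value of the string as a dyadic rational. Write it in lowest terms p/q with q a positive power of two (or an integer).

-207/4096

Prefix values for red blue blue blue blue blue red red blue blue red red red via {L|R} + simplicity:
1 of 13 · r · max L −∞ · min R 0 gives -1
2 of 13 · rb · max L -1 · min R 0 gives -1/2
3 of 13 · rbb · max L -1/2 · min R 0 gives -1/4
4 of 13 · rbbb · max L -1/4 · min R 0 gives -1/8
5 of 13 · rbbbb · max L -1/8 · min R 0 gives -1/16
6 of 13 · rbbbbb · max L -1/16 · min R 0 gives -1/32
7 of 13 · rbbbbbr · max L -1/16 · min R -1/32 gives -3/64
8 of 13 · rbbbbbrr · max L -1/16 · min R -3/64 gives -7/128
9 of 13 · rbbbbbrrb · max L -7/128 · min R -3/64 gives -13/256
10 of 13 · rbbbbbrrbb · max L -13/256 · min R -3/64 gives -25/512
11 of 13 · rbbbbbrrbbr · max L -13/256 · min R -25/512 gives -51/1024
12 of 13 · rbbbbbrrbbrr · max L -13/256 · min R -51/1024 gives -103/2048
13 of 13 · rbbbbbrrbbrrr · max L -13/256 · min R -103/2048 gives -207/4096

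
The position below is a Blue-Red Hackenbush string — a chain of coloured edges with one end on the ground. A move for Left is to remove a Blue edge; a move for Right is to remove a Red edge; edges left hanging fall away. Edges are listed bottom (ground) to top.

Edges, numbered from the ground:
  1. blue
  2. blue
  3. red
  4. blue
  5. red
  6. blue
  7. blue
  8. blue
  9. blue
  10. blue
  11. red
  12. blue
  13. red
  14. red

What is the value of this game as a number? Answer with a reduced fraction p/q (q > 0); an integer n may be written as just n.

b: Left { 0 }, Right { · } ⇒ simplest 1
bb: Left { 0; 1 }, Right { · } ⇒ simplest 2
bbr: Left { 0; 1 }, Right { 2 } ⇒ simplest 3/2
bbrb: Left { 0; 1; 3/2 }, Right { 2 } ⇒ simplest 7/4
bbrbr: Left { 0; 1; 3/2 }, Right { 7/4; 2 } ⇒ simplest 13/8
bbrbrb: Left { 0; 1; 3/2; 13/8 }, Right { 7/4; 2 } ⇒ simplest 27/16
bbrbrbb: Left { 0; 1; 3/2; 13/8; 27/16 }, Right { 7/4; 2 } ⇒ simplest 55/32
bbrbrbbb: Left { 0; 1; 3/2; 13/8; 27/16; 55/32 }, Right { 7/4; 2 } ⇒ simplest 111/64
bbrbrbbbb: Left { 0; 1; 3/2; 13/8; 27/16; 55/32; 111/64 }, Right { 7/4; 2 } ⇒ simplest 223/128
bbrbrbbbbb: Left { 0; 1; 3/2; 13/8; 27/16; 55/32; 111/64; 223/128 }, Right { 7/4; 2 } ⇒ simplest 447/256
bbrbrbbbbbr: Left { 0; 1; 3/2; 13/8; 27/16; 55/32; 111/64; 223/128 }, Right { 447/256; 7/4; 2 } ⇒ simplest 893/512
bbrbrbbbbbrb: Left { 0; 1; 3/2; 13/8; 27/16; 55/32; 111/64; 223/128; 893/512 }, Right { 447/256; 7/4; 2 } ⇒ simplest 1787/1024
bbrbrbbbbbrbr: Left { 0; 1; 3/2; 13/8; 27/16; 55/32; 111/64; 223/128; 893/512 }, Right { 1787/1024; 447/256; 7/4; 2 } ⇒ simplest 3573/2048
bbrbrbbbbbrbrr: Left { 0; 1; 3/2; 13/8; 27/16; 55/32; 111/64; 223/128; 893/512 }, Right { 3573/2048; 1787/1024; 447/256; 7/4; 2 } ⇒ simplest 7145/4096

7145/4096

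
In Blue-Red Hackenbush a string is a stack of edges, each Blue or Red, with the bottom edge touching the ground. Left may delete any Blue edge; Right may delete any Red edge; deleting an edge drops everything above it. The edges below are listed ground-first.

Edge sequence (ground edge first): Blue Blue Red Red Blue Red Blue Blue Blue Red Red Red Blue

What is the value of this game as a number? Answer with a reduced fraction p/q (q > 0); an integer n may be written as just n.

Recurse on prefixes of the 13-edge string Blue Blue Red Red Blue Red Blue Blue Blue Red Red Red Blue:
step 1: add Blue to get B; options L={ 0 } R={ none } so 1
step 2: add Blue to get BB; options L={ 0, 1 } R={ none } so 2
step 3: add Red to get BBR; options L={ 0, 1 } R={ 2 } so 3/2
step 4: add Red to get BBRR; options L={ 0, 1 } R={ 3/2, 2 } so 5/4
step 5: add Blue to get BBRRB; options L={ 0, 1, 5/4 } R={ 3/2, 2 } so 11/8
step 6: add Red to get BBRRBR; options L={ 0, 1, 5/4 } R={ 11/8, 3/2, 2 } so 21/16
step 7: add Blue to get BBRRBRB; options L={ 0, 1, 5/4, 21/16 } R={ 11/8, 3/2, 2 } so 43/32
step 8: add Blue to get BBRRBRBB; options L={ 0, 1, 5/4, 21/16, 43/32 } R={ 11/8, 3/2, 2 } so 87/64
step 9: add Blue to get BBRRBRBBB; options L={ 0, 1, 5/4, 21/16, 43/32, 87/64 } R={ 11/8, 3/2, 2 } so 175/128
step 10: add Red to get BBRRBRBBBR; options L={ 0, 1, 5/4, 21/16, 43/32, 87/64 } R={ 175/128, 11/8, 3/2, 2 } so 349/256
step 11: add Red to get BBRRBRBBBRR; options L={ 0, 1, 5/4, 21/16, 43/32, 87/64 } R={ 349/256, 175/128, 11/8, 3/2, 2 } so 697/512
step 12: add Red to get BBRRBRBBBRRR; options L={ 0, 1, 5/4, 21/16, 43/32, 87/64 } R={ 697/512, 349/256, 175/128, 11/8, 3/2, 2 } so 1393/1024
step 13: add Blue to get BBRRBRBBBRRRB; options L={ 0, 1, 5/4, 21/16, 43/32, 87/64, 1393/1024 } R={ 697/512, 349/256, 175/128, 11/8, 3/2, 2 } so 2787/2048

2787/2048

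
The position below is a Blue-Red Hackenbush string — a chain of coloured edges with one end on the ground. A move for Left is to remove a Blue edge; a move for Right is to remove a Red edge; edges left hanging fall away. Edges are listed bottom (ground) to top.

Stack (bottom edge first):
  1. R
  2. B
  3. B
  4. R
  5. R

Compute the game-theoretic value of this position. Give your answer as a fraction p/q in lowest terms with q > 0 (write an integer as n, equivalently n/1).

-7/16

step 1: add R to get R; options L={ · } R={ 0 } gives -1
step 2: add B to get RB; options L={ -1 } R={ 0 } gives -1/2
step 3: add B to get RBB; options L={ -1, -1/2 } R={ 0 } gives -1/4
step 4: add R to get RBBR; options L={ -1, -1/2 } R={ -1/4, 0 } gives -3/8
step 5: add R to get RBBRR; options L={ -1, -1/2 } R={ -3/8, -1/4, 0 } gives -7/16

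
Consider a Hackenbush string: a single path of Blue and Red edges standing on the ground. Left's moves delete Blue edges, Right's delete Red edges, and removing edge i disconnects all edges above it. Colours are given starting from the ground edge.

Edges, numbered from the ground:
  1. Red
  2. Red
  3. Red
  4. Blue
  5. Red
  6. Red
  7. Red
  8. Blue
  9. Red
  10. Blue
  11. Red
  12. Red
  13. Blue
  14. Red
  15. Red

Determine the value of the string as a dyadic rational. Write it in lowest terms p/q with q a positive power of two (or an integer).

-11959/4096

Prefix values for Red Red Red Blue Red Red Red Blue Red Blue Red Red Blue Red Red via {L|R} + simplicity:
edge 1 of 15 (Red): { · | 0 } so -1
edge 2 of 15 (Red): { · | -1,0 } so -2
edge 3 of 15 (Red): { · | -2,-1,0 } so -3
edge 4 of 15 (Blue): { -3 | -2,-1,0 } so -5/2
edge 5 of 15 (Red): { -3 | -5/2,-2,-1,0 } so -11/4
edge 6 of 15 (Red): { -3 | -11/4,-5/2,-2,-1,0 } so -23/8
edge 7 of 15 (Red): { -3 | -23/8,-11/4,-5/2,-2,-1,0 } so -47/16
edge 8 of 15 (Blue): { -3,-47/16 | -23/8,-11/4,-5/2,-2,-1,0 } so -93/32
edge 9 of 15 (Red): { -3,-47/16 | -93/32,-23/8,-11/4,-5/2,-2,-1,0 } so -187/64
edge 10 of 15 (Blue): { -3,-47/16,-187/64 | -93/32,-23/8,-11/4,-5/2,-2,-1,0 } so -373/128
edge 11 of 15 (Red): { -3,-47/16,-187/64 | -373/128,-93/32,-23/8,-11/4,-5/2,-2,-1,0 } so -747/256
edge 12 of 15 (Red): { -3,-47/16,-187/64 | -747/256,-373/128,-93/32,-23/8,-11/4,-5/2,-2,-1,0 } so -1495/512
edge 13 of 15 (Blue): { -3,-47/16,-187/64,-1495/512 | -747/256,-373/128,-93/32,-23/8,-11/4,-5/2,-2,-1,0 } so -2989/1024
edge 14 of 15 (Red): { -3,-47/16,-187/64,-1495/512 | -2989/1024,-747/256,-373/128,-93/32,-23/8,-11/4,-5/2,-2,-1,0 } so -5979/2048
edge 15 of 15 (Red): { -3,-47/16,-187/64,-1495/512 | -5979/2048,-2989/1024,-747/256,-373/128,-93/32,-23/8,-11/4,-5/2,-2,-1,0 } so -11959/4096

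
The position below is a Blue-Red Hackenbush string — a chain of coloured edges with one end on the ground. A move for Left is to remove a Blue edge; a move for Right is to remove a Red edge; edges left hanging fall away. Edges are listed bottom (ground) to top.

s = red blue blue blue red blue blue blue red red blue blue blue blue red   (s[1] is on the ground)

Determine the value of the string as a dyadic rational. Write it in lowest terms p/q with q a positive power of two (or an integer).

edge 1 of 15 (red): { (no moves) | 0 } gives -1
edge 2 of 15 (blue): { -1 | 0 } gives -1/2
edge 3 of 15 (blue): { -1; -1/2 | 0 } gives -1/4
edge 4 of 15 (blue): { -1; -1/2; -1/4 | 0 } gives -1/8
edge 5 of 15 (red): { -1; -1/2; -1/4 | -1/8; 0 } gives -3/16
edge 6 of 15 (blue): { -1; -1/2; -1/4; -3/16 | -1/8; 0 } gives -5/32
edge 7 of 15 (blue): { -1; -1/2; -1/4; -3/16; -5/32 | -1/8; 0 } gives -9/64
edge 8 of 15 (blue): { -1; -1/2; -1/4; -3/16; -5/32; -9/64 | -1/8; 0 } gives -17/128
edge 9 of 15 (red): { -1; -1/2; -1/4; -3/16; -5/32; -9/64 | -17/128; -1/8; 0 } gives -35/256
edge 10 of 15 (red): { -1; -1/2; -1/4; -3/16; -5/32; -9/64 | -35/256; -17/128; -1/8; 0 } gives -71/512
edge 11 of 15 (blue): { -1; -1/2; -1/4; -3/16; -5/32; -9/64; -71/512 | -35/256; -17/128; -1/8; 0 } gives -141/1024
edge 12 of 15 (blue): { -1; -1/2; -1/4; -3/16; -5/32; -9/64; -71/512; -141/1024 | -35/256; -17/128; -1/8; 0 } gives -281/2048
edge 13 of 15 (blue): { -1; -1/2; -1/4; -3/16; -5/32; -9/64; -71/512; -141/1024; -281/2048 | -35/256; -17/128; -1/8; 0 } gives -561/4096
edge 14 of 15 (blue): { -1; -1/2; -1/4; -3/16; -5/32; -9/64; -71/512; -141/1024; -281/2048; -561/4096 | -35/256; -17/128; -1/8; 0 } gives -1121/8192
edge 15 of 15 (red): { -1; -1/2; -1/4; -3/16; -5/32; -9/64; -71/512; -141/1024; -281/2048; -561/4096 | -1121/8192; -35/256; -17/128; -1/8; 0 } gives -2243/16384

-2243/16384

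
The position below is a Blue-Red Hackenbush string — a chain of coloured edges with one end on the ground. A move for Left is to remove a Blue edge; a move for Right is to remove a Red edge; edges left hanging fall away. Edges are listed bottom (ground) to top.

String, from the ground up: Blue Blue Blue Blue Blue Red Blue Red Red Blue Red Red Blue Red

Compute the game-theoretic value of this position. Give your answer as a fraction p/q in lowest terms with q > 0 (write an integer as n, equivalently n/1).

2341/512

B: Left { 0 }, Right {  } -> simplest 1
BB: Left { 0; 1 }, Right {  } -> simplest 2
BBB: Left { 0; 1; 2 }, Right {  } -> simplest 3
BBBB: Left { 0; 1; 2; 3 }, Right {  } -> simplest 4
BBBBB: Left { 0; 1; 2; 3; 4 }, Right {  } -> simplest 5
BBBBBR: Left { 0; 1; 2; 3; 4 }, Right { 5 } -> simplest 9/2
BBBBBRB: Left { 0; 1; 2; 3; 4; 9/2 }, Right { 5 } -> simplest 19/4
BBBBBRBR: Left { 0; 1; 2; 3; 4; 9/2 }, Right { 19/4; 5 } -> simplest 37/8
BBBBBRBRR: Left { 0; 1; 2; 3; 4; 9/2 }, Right { 37/8; 19/4; 5 } -> simplest 73/16
BBBBBRBRRB: Left { 0; 1; 2; 3; 4; 9/2; 73/16 }, Right { 37/8; 19/4; 5 } -> simplest 147/32
BBBBBRBRRBR: Left { 0; 1; 2; 3; 4; 9/2; 73/16 }, Right { 147/32; 37/8; 19/4; 5 } -> simplest 293/64
BBBBBRBRRBRR: Left { 0; 1; 2; 3; 4; 9/2; 73/16 }, Right { 293/64; 147/32; 37/8; 19/4; 5 } -> simplest 585/128
BBBBBRBRRBRRB: Left { 0; 1; 2; 3; 4; 9/2; 73/16; 585/128 }, Right { 293/64; 147/32; 37/8; 19/4; 5 } -> simplest 1171/256
BBBBBRBRRBRRBR: Left { 0; 1; 2; 3; 4; 9/2; 73/16; 585/128 }, Right { 1171/256; 293/64; 147/32; 37/8; 19/4; 5 } -> simplest 2341/512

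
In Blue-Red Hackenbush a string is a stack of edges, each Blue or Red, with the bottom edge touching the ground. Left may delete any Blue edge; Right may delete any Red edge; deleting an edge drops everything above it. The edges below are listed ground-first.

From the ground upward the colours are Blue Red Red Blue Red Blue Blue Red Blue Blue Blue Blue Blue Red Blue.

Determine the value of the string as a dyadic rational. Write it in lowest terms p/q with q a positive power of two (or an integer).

Build v(s[:k]) for k = 1..15, string s = Blue Red Red Blue Red Blue Blue Red Blue Blue Blue Blue Blue Red Blue.
v_1 [B]  L=[0]  R=[none]  so 1
v_2 [BR]  L=[0]  R=[1]  so 1/2
v_3 [BRR]  L=[0]  R=[1/2,1]  so 1/4
v_4 [BRRB]  L=[0,1/4]  R=[1/2,1]  so 3/8
v_5 [BRRBR]  L=[0,1/4]  R=[3/8,1/2,1]  so 5/16
v_6 [BRRBRB]  L=[0,1/4,5/16]  R=[3/8,1/2,1]  so 11/32
v_7 [BRRBRBB]  L=[0,1/4,5/16,11/32]  R=[3/8,1/2,1]  so 23/64
v_8 [BRRBRBBR]  L=[0,1/4,5/16,11/32]  R=[23/64,3/8,1/2,1]  so 45/128
v_9 [BRRBRBBRB]  L=[0,1/4,5/16,11/32,45/128]  R=[23/64,3/8,1/2,1]  so 91/256
v_10 [BRRBRBBRBB]  L=[0,1/4,5/16,11/32,45/128,91/256]  R=[23/64,3/8,1/2,1]  so 183/512
v_11 [BRRBRBBRBBB]  L=[0,1/4,5/16,11/32,45/128,91/256,183/512]  R=[23/64,3/8,1/2,1]  so 367/1024
v_12 [BRRBRBBRBBBB]  L=[0,1/4,5/16,11/32,45/128,91/256,183/512,367/1024]  R=[23/64,3/8,1/2,1]  so 735/2048
v_13 [BRRBRBBRBBBBB]  L=[0,1/4,5/16,11/32,45/128,91/256,183/512,367/1024,735/2048]  R=[23/64,3/8,1/2,1]  so 1471/4096
v_14 [BRRBRBBRBBBBBR]  L=[0,1/4,5/16,11/32,45/128,91/256,183/512,367/1024,735/2048]  R=[1471/4096,23/64,3/8,1/2,1]  so 2941/8192
v_15 [BRRBRBBRBBBBBRB]  L=[0,1/4,5/16,11/32,45/128,91/256,183/512,367/1024,735/2048,2941/8192]  R=[1471/4096,23/64,3/8,1/2,1]  so 5883/16384

5883/16384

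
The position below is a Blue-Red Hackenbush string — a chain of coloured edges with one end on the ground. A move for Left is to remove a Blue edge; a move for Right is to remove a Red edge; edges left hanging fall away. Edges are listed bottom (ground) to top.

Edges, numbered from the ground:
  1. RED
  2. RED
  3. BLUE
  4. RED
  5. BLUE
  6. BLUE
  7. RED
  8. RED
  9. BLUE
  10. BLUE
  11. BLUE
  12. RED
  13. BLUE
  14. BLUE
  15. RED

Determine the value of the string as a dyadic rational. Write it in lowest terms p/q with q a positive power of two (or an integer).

Build v(s[:k]) for k = 1..15, string s = RED RED BLUE RED BLUE BLUE RED RED BLUE BLUE BLUE RED BLUE BLUE RED.
1 of 15 · R · max L −∞ · min R 0 — -1
2 of 15 · RR · max L −∞ · min R -1 — -2
3 of 15 · RRB · max L -2 · min R -1 — -3/2
4 of 15 · RRBR · max L -2 · min R -3/2 — -7/4
5 of 15 · RRBRB · max L -7/4 · min R -3/2 — -13/8
6 of 15 · RRBRBB · max L -13/8 · min R -3/2 — -25/16
7 of 15 · RRBRBBR · max L -13/8 · min R -25/16 — -51/32
8 of 15 · RRBRBBRR · max L -13/8 · min R -51/32 — -103/64
9 of 15 · RRBRBBRRB · max L -103/64 · min R -51/32 — -205/128
10 of 15 · RRBRBBRRBB · max L -205/128 · min R -51/32 — -409/256
11 of 15 · RRBRBBRRBBB · max L -409/256 · min R -51/32 — -817/512
12 of 15 · RRBRBBRRBBBR · max L -409/256 · min R -817/512 — -1635/1024
13 of 15 · RRBRBBRRBBBRB · max L -1635/1024 · min R -817/512 — -3269/2048
14 of 15 · RRBRBBRRBBBRBB · max L -3269/2048 · min R -817/512 — -6537/4096
15 of 15 · RRBRBBRRBBBRBBR · max L -3269/2048 · min R -6537/4096 — -13075/8192

-13075/8192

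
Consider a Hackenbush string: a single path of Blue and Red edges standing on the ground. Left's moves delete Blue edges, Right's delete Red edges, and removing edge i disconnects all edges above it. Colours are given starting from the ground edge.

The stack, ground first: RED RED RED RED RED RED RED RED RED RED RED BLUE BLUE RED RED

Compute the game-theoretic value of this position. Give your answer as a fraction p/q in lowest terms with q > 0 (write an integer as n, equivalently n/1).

-167/16

val_1 [R]  L=[·]  R=[0]  so -1
val_2 [RR]  L=[·]  R=[-1; 0]  so -2
val_3 [RRR]  L=[·]  R=[-2; -1; 0]  so -3
val_4 [RRRR]  L=[·]  R=[-3; -2; -1; 0]  so -4
val_5 [RRRRR]  L=[·]  R=[-4; -3; -2; -1; 0]  so -5
val_6 [RRRRRR]  L=[·]  R=[-5; -4; -3; -2; -1; 0]  so -6
val_7 [RRRRRRR]  L=[·]  R=[-6; -5; -4; -3; -2; -1; 0]  so -7
val_8 [RRRRRRRR]  L=[·]  R=[-7; -6; -5; -4; -3; -2; -1; 0]  so -8
val_9 [RRRRRRRRR]  L=[·]  R=[-8; -7; -6; -5; -4; -3; -2; -1; 0]  so -9
val_10 [RRRRRRRRRR]  L=[·]  R=[-9; -8; -7; -6; -5; -4; -3; -2; -1; 0]  so -10
val_11 [RRRRRRRRRRR]  L=[·]  R=[-10; -9; -8; -7; -6; -5; -4; -3; -2; -1; 0]  so -11
val_12 [RRRRRRRRRRRB]  L=[-11]  R=[-10; -9; -8; -7; -6; -5; -4; -3; -2; -1; 0]  so -21/2
val_13 [RRRRRRRRRRRBB]  L=[-11; -21/2]  R=[-10; -9; -8; -7; -6; -5; -4; -3; -2; -1; 0]  so -41/4
val_14 [RRRRRRRRRRRBBR]  L=[-11; -21/2]  R=[-41/4; -10; -9; -8; -7; -6; -5; -4; -3; -2; -1; 0]  so -83/8
val_15 [RRRRRRRRRRRBBRR]  L=[-11; -21/2]  R=[-83/8; -41/4; -10; -9; -8; -7; -6; -5; -4; -3; -2; -1; 0]  so -167/16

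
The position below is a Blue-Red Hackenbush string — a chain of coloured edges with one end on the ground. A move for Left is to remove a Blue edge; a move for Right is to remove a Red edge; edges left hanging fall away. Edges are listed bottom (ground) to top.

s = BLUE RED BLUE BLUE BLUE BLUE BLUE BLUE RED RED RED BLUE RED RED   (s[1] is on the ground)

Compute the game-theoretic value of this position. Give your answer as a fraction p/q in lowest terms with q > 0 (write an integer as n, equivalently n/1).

8073/8192

g(B) = { 0 | — } => 1
g(BR) = { 0 | 1 } => 1/2
g(BRB) = { 0 1/2 | 1 } => 3/4
g(BRBB) = { 0 1/2 3/4 | 1 } => 7/8
g(BRBBB) = { 0 1/2 3/4 7/8 | 1 } => 15/16
g(BRBBBB) = { 0 1/2 3/4 7/8 15/16 | 1 } => 31/32
g(BRBBBBB) = { 0 1/2 3/4 7/8 15/16 31/32 | 1 } => 63/64
g(BRBBBBBB) = { 0 1/2 3/4 7/8 15/16 31/32 63/64 | 1 } => 127/128
g(BRBBBBBBR) = { 0 1/2 3/4 7/8 15/16 31/32 63/64 | 127/128 1 } => 253/256
g(BRBBBBBBRR) = { 0 1/2 3/4 7/8 15/16 31/32 63/64 | 253/256 127/128 1 } => 505/512
g(BRBBBBBBRRR) = { 0 1/2 3/4 7/8 15/16 31/32 63/64 | 505/512 253/256 127/128 1 } => 1009/1024
g(BRBBBBBBRRRB) = { 0 1/2 3/4 7/8 15/16 31/32 63/64 1009/1024 | 505/512 253/256 127/128 1 } => 2019/2048
g(BRBBBBBBRRRBR) = { 0 1/2 3/4 7/8 15/16 31/32 63/64 1009/1024 | 2019/2048 505/512 253/256 127/128 1 } => 4037/4096
g(BRBBBBBBRRRBRR) = { 0 1/2 3/4 7/8 15/16 31/32 63/64 1009/1024 | 4037/4096 2019/2048 505/512 253/256 127/128 1 } => 8073/8192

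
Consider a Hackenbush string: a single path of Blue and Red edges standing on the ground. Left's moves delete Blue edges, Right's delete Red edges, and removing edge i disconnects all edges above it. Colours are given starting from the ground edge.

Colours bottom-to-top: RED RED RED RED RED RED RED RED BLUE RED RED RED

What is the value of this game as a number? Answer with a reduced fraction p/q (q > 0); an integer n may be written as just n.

-127/16

R: Left { ∅ }, Right { 0 } gives simplest -1
RR: Left { ∅ }, Right { -1,0 } gives simplest -2
RRR: Left { ∅ }, Right { -2,-1,0 } gives simplest -3
RRRR: Left { ∅ }, Right { -3,-2,-1,0 } gives simplest -4
RRRRR: Left { ∅ }, Right { -4,-3,-2,-1,0 } gives simplest -5
RRRRRR: Left { ∅ }, Right { -5,-4,-3,-2,-1,0 } gives simplest -6
RRRRRRR: Left { ∅ }, Right { -6,-5,-4,-3,-2,-1,0 } gives simplest -7
RRRRRRRR: Left { ∅ }, Right { -7,-6,-5,-4,-3,-2,-1,0 } gives simplest -8
RRRRRRRRB: Left { -8 }, Right { -7,-6,-5,-4,-3,-2,-1,0 } gives simplest -15/2
RRRRRRRRBR: Left { -8 }, Right { -15/2,-7,-6,-5,-4,-3,-2,-1,0 } gives simplest -31/4
RRRRRRRRBRR: Left { -8 }, Right { -31/4,-15/2,-7,-6,-5,-4,-3,-2,-1,0 } gives simplest -63/8
RRRRRRRRBRRR: Left { -8 }, Right { -63/8,-31/4,-15/2,-7,-6,-5,-4,-3,-2,-1,0 } gives simplest -127/16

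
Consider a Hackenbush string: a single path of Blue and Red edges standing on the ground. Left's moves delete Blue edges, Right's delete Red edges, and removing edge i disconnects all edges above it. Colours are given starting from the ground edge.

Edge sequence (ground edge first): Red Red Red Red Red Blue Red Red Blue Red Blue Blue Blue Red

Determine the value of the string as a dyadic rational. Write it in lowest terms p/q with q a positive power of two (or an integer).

-2467/512

G_1 [R]  L=[∅]  R=[0]  — -1
G_2 [RR]  L=[∅]  R=[-1, 0]  — -2
G_3 [RRR]  L=[∅]  R=[-2, -1, 0]  — -3
G_4 [RRRR]  L=[∅]  R=[-3, -2, -1, 0]  — -4
G_5 [RRRRR]  L=[∅]  R=[-4, -3, -2, -1, 0]  — -5
G_6 [RRRRRB]  L=[-5]  R=[-4, -3, -2, -1, 0]  — -9/2
G_7 [RRRRRBR]  L=[-5]  R=[-9/2, -4, -3, -2, -1, 0]  — -19/4
G_8 [RRRRRBRR]  L=[-5]  R=[-19/4, -9/2, -4, -3, -2, -1, 0]  — -39/8
G_9 [RRRRRBRRB]  L=[-5, -39/8]  R=[-19/4, -9/2, -4, -3, -2, -1, 0]  — -77/16
G_10 [RRRRRBRRBR]  L=[-5, -39/8]  R=[-77/16, -19/4, -9/2, -4, -3, -2, -1, 0]  — -155/32
G_11 [RRRRRBRRBRB]  L=[-5, -39/8, -155/32]  R=[-77/16, -19/4, -9/2, -4, -3, -2, -1, 0]  — -309/64
G_12 [RRRRRBRRBRBB]  L=[-5, -39/8, -155/32, -309/64]  R=[-77/16, -19/4, -9/2, -4, -3, -2, -1, 0]  — -617/128
G_13 [RRRRRBRRBRBBB]  L=[-5, -39/8, -155/32, -309/64, -617/128]  R=[-77/16, -19/4, -9/2, -4, -3, -2, -1, 0]  — -1233/256
G_14 [RRRRRBRRBRBBBR]  L=[-5, -39/8, -155/32, -309/64, -617/128]  R=[-1233/256, -77/16, -19/4, -9/2, -4, -3, -2, -1, 0]  — -2467/512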